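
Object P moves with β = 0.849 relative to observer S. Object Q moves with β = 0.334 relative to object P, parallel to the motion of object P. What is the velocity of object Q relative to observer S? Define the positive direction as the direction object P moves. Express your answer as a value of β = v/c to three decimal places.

With v = 0.849 and u' = 0.334 (in units of c),
u = (u' + v)/(1 + u'v/c²):
u = (0.334 + 0.849) / (1 + 0.334·0.849) = 1.1830/1.2836 = 0.9217
(Galilean addition would give +1.183c, exceeding c.)

β = 0.922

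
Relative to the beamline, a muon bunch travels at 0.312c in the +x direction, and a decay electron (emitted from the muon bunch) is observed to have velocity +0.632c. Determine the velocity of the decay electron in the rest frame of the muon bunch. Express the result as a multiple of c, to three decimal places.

Invert the composition law: u' = (u − v)/(1 − uv/c²).
u' = (0.632 − 0.312) / (1 − (0.632)(0.312)) = 0.3200/0.8028 = 0.3986.

+0.399c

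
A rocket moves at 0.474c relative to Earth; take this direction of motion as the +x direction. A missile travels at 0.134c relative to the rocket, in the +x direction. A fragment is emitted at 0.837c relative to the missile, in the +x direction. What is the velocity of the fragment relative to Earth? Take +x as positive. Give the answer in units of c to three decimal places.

Apply u = (u' + v)/(1 + u'v/c²) successively, working outward toward Earth.
Start: velocity of the rocket relative to Earth = 0.4740c.
Compose with the missile (u' = 0.134 in the rocket frame): u_1 = (0.134 + 0.474) / (1 + 0.134·0.474) = 0.6080/1.0635 = 0.5717.
Compose with the fragment (u' = 0.837 in the missile frame): u_2 = (0.837 + 0.572) / (1 + 0.837·0.572) = 1.4087/1.4785 = 0.9528.

0.953c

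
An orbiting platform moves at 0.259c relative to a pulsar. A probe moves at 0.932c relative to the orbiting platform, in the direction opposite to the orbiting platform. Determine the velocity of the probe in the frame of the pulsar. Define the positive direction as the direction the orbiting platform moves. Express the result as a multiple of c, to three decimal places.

With v = 0.259 and u' = -0.932 (in units of c),
u = (u' + v)/(1 + u'v/c²):
u = (-0.932 + 0.259) / (1 + (-0.932)·0.259) = -0.6730/0.7586 = -0.8871

-0.887c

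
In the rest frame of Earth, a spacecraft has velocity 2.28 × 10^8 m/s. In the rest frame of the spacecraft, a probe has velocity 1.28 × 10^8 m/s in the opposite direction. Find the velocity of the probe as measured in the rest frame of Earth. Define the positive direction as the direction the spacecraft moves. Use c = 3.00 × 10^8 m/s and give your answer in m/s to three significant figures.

+1.48 × 10^8 m/s

In units of c (dividing by 3.00 × 10^8 m/s): v = 0.760, u' = -0.427.
u = (u' + v)/(1 + u'v/c²):
u = (-0.427 + 0.760) / (1 + (-0.427)·0.760) = 0.3333/0.6757 = 0.4933
Converting back: u = 0.4933 × 3.00 × 10^8 m/s.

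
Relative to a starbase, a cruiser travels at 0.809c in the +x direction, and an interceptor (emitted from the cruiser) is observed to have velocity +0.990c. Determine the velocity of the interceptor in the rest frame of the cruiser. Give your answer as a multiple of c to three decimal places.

+0.909c

Invert the composition law: u' = (u − v)/(1 − uv/c²).
u' = (0.990 − 0.809) / (1 − (0.990)(0.809)) = 0.1810/0.1991 = 0.9091.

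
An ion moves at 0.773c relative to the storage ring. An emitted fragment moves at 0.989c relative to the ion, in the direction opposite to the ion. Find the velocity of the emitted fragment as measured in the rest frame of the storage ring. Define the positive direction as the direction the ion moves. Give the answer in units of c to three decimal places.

With v = 0.773 and u' = -0.989 (in units of c),
u = (u' + v)/(1 + u'v/c²):
u = (-0.989 + 0.773) / (1 + (-0.989)·0.773) = -0.2160/0.2355 = -0.9172

-0.917c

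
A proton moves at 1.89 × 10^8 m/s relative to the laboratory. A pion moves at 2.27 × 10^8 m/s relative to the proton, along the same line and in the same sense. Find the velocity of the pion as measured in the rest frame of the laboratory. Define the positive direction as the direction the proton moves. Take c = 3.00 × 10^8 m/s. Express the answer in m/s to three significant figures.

In units of c (dividing by 3.00 × 10^8 m/s): v = 0.630, u' = 0.757.
u = (u' + v)/(1 + u'v/c²):
u = (0.757 + 0.630) / (1 + 0.757·0.630) = 1.3867/1.4767 = 0.9390
(Galilean addition would give +1.387c, exceeding c.)
Converting back: u = 0.9390 × 3.00 × 10^8 m/s.

2.82 × 10^8 m/s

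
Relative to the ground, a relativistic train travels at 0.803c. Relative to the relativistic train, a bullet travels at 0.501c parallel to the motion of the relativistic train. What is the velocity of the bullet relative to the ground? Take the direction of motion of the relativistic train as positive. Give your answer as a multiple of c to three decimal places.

With v = 0.803 and u' = 0.501 (in units of c),
u = (u' + v)/(1 + u'v/c²):
u = (0.501 + 0.803) / (1 + 0.501·0.803) = 1.3040/1.4023 = 0.9299

0.930c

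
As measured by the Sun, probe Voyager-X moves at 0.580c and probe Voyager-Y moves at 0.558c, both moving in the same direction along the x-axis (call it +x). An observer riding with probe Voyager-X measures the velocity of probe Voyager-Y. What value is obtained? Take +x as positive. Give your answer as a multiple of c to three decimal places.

β_A = 0.580, β_B = 0.558.
Transform to A's frame with the inverse velocity-addition law: u' = (u − v)/(1 − uv/c²), taking u = β_B and v = β_A.
u' = (0.558 − 0.580) / (1 − (0.580)(0.558)) = -0.0220/0.6764 = -0.0325.

-0.033c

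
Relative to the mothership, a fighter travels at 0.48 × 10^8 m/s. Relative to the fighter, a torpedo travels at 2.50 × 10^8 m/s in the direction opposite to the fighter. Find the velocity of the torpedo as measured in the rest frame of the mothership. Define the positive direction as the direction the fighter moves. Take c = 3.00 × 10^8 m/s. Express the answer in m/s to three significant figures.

In units of c (dividing by 3.00 × 10^8 m/s): v = 0.160, u' = -0.833.
u = (u' + v)/(1 + u'v/c²):
u = (-0.833 + 0.160) / (1 + (-0.833)·0.160) = -0.6733/0.8667 = -0.7769
(Galilean addition would give -0.673c.)
Converting back: u = -0.7769 × 3.00 × 10^8 m/s.

-2.33 × 10^8 m/s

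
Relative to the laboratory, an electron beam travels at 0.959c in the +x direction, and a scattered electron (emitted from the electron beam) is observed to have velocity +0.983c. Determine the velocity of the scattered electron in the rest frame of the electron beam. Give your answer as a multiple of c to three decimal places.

+0.419c

Invert the composition law: u' = (u − v)/(1 − uv/c²).
u' = (0.983 − 0.959) / (1 − (0.983)(0.959)) = 0.0240/0.0573 = 0.4188.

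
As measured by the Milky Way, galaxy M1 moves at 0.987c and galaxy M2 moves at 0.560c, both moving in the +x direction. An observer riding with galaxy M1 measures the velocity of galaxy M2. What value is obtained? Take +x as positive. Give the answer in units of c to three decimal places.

-0.955c

β_A = 0.987, β_B = 0.560.
Transform to A's frame with the inverse velocity-addition law: u' = (u − v)/(1 − uv/c²), taking u = β_B and v = β_A.
u' = (0.560 − 0.987) / (1 − (0.987)(0.560)) = -0.4270/0.4473 = -0.9547.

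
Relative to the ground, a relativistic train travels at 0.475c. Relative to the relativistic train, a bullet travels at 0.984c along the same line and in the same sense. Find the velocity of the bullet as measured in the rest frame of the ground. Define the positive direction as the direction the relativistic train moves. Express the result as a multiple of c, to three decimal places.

0.994c

With v = 0.475 and u' = 0.984 (in units of c),
u = (u' + v)/(1 + u'v/c²):
u = (0.984 + 0.475) / (1 + 0.984·0.475) = 1.4590/1.4674 = 0.9943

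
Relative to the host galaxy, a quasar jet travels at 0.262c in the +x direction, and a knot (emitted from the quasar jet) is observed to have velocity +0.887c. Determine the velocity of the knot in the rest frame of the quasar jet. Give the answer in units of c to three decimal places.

+0.814c

Invert the composition law: u' = (u − v)/(1 − uv/c²).
u' = (0.887 − 0.262) / (1 − (0.887)(0.262)) = 0.6250/0.7676 = 0.8142.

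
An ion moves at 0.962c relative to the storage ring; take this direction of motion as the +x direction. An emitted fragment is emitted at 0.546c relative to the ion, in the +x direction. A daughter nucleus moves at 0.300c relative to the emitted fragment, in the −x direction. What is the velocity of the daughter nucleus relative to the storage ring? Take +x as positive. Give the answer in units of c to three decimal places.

+0.979c

Apply u = (u' + v)/(1 + u'v/c²) successively, working outward toward the storage ring.
Start: velocity of the ion relative to the storage ring = 0.9620c.
Compose with the emitted fragment (u' = 0.546 in the ion frame): u_1 = (0.546 + 0.962) / (1 + 0.546·0.962) = 1.5080/1.5253 = 0.9887.
Compose with the daughter nucleus (u' = -0.300 in the emitted fragment frame): u_2 = (-0.300 + 0.989) / (1 + (-0.300)·0.989) = 0.6887/0.7034 = 0.9791.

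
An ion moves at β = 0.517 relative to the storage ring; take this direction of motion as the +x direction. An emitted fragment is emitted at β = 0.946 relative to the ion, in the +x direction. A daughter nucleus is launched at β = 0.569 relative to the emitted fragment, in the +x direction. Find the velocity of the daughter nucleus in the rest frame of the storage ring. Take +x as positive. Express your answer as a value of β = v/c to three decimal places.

Apply u = (u' + v)/(1 + u'v/c²) successively, working outward toward the storage ring.
Start: velocity of the ion relative to the storage ring = 0.5170c.
Compose with the emitted fragment (u' = 0.946 in the ion frame): u_1 = (0.946 + 0.517) / (1 + 0.946·0.517) = 1.4630/1.4891 = 0.9825.
Compose with the daughter nucleus (u' = 0.569 in the emitted fragment frame): u_2 = (0.569 + 0.982) / (1 + 0.569·0.982) = 1.5515/1.5590 = 0.9952.

β = 0.995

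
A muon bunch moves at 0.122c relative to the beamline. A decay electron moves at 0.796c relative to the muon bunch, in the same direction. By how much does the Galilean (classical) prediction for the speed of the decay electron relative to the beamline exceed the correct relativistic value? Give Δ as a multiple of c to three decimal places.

Δ = 0.081c

Galilean: u_cl = 0.796 + 0.122 = 0.9180.
Relativistic: u_rel = (0.796 + 0.122) / (1 + 0.796·0.122) = 0.9180/1.0971 = 0.8367.
Δ = 0.9180 − 0.8367 = 0.0813.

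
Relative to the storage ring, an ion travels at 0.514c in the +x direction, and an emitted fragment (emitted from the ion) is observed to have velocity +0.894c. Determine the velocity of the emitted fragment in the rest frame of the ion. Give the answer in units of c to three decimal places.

Invert the composition law: u' = (u − v)/(1 − uv/c²).
u' = (0.894 − 0.514) / (1 − (0.894)(0.514)) = 0.3800/0.5405 = 0.7031.

+0.703c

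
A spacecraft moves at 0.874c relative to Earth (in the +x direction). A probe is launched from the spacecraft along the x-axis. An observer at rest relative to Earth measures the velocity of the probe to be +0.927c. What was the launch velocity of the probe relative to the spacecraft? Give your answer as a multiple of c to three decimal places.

+0.279c

Invert the composition law: u' = (u − v)/(1 − uv/c²).
u' = (0.927 − 0.874) / (1 − (0.927)(0.874)) = 0.0530/0.1898 = 0.2792.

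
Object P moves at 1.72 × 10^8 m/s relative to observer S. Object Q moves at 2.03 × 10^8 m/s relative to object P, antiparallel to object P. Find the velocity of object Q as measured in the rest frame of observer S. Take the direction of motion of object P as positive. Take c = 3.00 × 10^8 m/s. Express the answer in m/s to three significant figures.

In units of c (dividing by 3.00 × 10^8 m/s): v = 0.573, u' = -0.677.
u = (u' + v)/(1 + u'v/c²):
u = (-0.677 + 0.573) / (1 + (-0.677)·0.573) = -0.1033/0.6120 = -0.1688
Converting back: u = -0.1688 × 3.00 × 10^8 m/s.

-5.06 × 10^7 m/s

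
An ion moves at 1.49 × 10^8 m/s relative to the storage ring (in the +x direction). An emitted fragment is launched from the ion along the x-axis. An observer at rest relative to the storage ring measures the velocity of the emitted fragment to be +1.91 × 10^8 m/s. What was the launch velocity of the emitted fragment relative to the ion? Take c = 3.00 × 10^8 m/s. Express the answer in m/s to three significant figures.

+6.14 × 10^7 m/s

v = 0.497c, u = 0.637c.
Invert the composition law: u' = (u − v)/(1 − uv/c²).
u' = (0.637 − 0.497) / (1 − (0.637)(0.497)) = 0.1400/0.6838 = 0.2047.
u' = 0.2047 × 3.00 × 10^8 m/s.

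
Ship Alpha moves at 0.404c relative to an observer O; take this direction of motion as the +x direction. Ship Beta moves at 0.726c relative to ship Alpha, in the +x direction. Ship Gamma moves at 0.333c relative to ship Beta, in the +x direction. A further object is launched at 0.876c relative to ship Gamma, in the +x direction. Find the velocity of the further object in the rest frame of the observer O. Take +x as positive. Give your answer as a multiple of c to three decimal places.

0.996c

Apply u = (u' + v)/(1 + u'v/c²) successively, working outward toward the observer O.
Start: velocity of ship Alpha relative to the observer O = 0.4040c.
Compose with ship Beta (u' = 0.726 in ship Alpha frame): u_1 = (0.726 + 0.404) / (1 + 0.726·0.404) = 1.1300/1.2933 = 0.8737.
Compose with ship Gamma (u' = 0.333 in ship Beta frame): u_2 = (0.333 + 0.874) / (1 + 0.333·0.874) = 1.2067/1.2910 = 0.9348.
Compose with the further object (u' = 0.876 in ship Gamma frame): u_3 = (0.876 + 0.935) / (1 + 0.876·0.935) = 1.8108/1.8189 = 0.9956.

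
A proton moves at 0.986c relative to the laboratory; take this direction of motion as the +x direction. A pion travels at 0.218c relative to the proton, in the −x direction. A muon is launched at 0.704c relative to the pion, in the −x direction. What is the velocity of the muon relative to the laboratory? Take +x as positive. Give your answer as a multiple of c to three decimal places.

Apply u = (u' + v)/(1 + u'v/c²) successively, working outward toward the laboratory.
Start: velocity of the proton relative to the laboratory = 0.9860c.
Compose with the pion (u' = -0.218 in the proton frame): u_1 = (-0.218 + 0.986) / (1 + (-0.218)·0.986) = 0.7680/0.7851 = 0.9783.
Compose with the muon (u' = -0.704 in the pion frame): u_2 = (-0.704 + 0.978) / (1 + (-0.704)·0.978) = 0.2743/0.3113 = 0.8811.

+0.881c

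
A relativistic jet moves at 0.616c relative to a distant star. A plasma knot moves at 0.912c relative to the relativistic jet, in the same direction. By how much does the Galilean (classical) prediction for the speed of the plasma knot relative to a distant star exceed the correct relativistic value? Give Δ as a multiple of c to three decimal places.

Galilean: u_cl = 0.912 + 0.616 = 1.5280.
Relativistic: u_rel = (0.912 + 0.616) / (1 + 0.912·0.616) = 1.5280/1.5618 = 0.9784.
Δ = 1.5280 − 0.9784 = 0.5496.
(The classical prediction exceeds c; the relativistic result does not.)

Δ = 0.550c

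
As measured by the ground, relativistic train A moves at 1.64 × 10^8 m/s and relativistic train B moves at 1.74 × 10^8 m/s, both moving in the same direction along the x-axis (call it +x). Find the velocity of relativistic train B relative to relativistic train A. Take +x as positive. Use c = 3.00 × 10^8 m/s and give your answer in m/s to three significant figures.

β_A = 0.547, β_B = 0.580 (dividing each by c = 3.00 × 10^8 m/s).
Transform to A's frame with the inverse velocity-addition law: u' = (u − v)/(1 − uv/c²), taking u = β_B and v = β_A.
u' = (0.580 − 0.547) / (1 − (0.547)(0.580)) = 0.0333/0.6829 = 0.0488.
u' = 0.0488 × 3.00 × 10^8 m/s.

+1.46 × 10^7 m/s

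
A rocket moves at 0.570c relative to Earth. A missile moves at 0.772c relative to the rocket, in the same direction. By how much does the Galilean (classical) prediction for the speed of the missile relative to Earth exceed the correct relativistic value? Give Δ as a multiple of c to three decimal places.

Galilean: u_cl = 0.772 + 0.570 = 1.3420.
Relativistic: u_rel = (0.772 + 0.570) / (1 + 0.772·0.570) = 1.3420/1.4400 = 0.9319.
Δ = 1.3420 − 0.9319 = 0.4101.
(The classical prediction exceeds c; the relativistic result does not.)

Δ = 0.410c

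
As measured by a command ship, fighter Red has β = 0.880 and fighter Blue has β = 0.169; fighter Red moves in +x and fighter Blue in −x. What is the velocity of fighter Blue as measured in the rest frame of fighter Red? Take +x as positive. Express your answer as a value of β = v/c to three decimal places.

β = -0.913

β_A = 0.880, β_B = -0.169.
Transform to A's frame with the inverse velocity-addition law: u' = (u − v)/(1 − uv/c²), taking u = β_B and v = β_A.
u' = (-0.169 − 0.880) / (1 − (0.880)(-0.169)) = -1.0490/1.1487 = -0.9132.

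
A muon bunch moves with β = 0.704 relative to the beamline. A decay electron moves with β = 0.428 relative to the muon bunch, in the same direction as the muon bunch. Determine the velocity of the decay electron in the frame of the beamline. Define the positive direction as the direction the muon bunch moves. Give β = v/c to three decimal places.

With v = 0.704 and u' = 0.428 (in units of c),
u = (u' + v)/(1 + u'v/c²):
u = (0.428 + 0.704) / (1 + 0.428·0.704) = 1.1320/1.3013 = 0.8699

β = 0.870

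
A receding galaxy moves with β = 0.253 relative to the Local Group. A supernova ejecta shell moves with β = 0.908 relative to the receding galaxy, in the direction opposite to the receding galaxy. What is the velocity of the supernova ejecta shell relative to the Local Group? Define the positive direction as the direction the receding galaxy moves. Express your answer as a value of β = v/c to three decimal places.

β = -0.850

With v = 0.253 and u' = -0.908 (in units of c),
u = (u' + v)/(1 + u'v/c²):
u = (-0.908 + 0.253) / (1 + (-0.908)·0.253) = -0.6550/0.7703 = -0.8503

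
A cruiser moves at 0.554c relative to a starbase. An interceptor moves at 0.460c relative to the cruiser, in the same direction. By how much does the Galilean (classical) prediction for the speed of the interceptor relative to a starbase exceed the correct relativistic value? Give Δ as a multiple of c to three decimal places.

Δ = 0.206c

Galilean: u_cl = 0.460 + 0.554 = 1.0140.
Relativistic: u_rel = (0.460 + 0.554) / (1 + 0.460·0.554) = 1.0140/1.2548 = 0.8081.
Δ = 1.0140 − 0.8081 = 0.2059.
(The classical prediction exceeds c; the relativistic result does not.)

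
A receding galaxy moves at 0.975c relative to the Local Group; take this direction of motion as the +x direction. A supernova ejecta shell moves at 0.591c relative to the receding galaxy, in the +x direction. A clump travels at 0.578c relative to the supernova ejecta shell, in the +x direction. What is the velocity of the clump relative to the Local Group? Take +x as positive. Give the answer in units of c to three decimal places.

0.998c

Apply u = (u' + v)/(1 + u'v/c²) successively, working outward toward the Local Group.
Start: velocity of the receding galaxy relative to the Local Group = 0.9750c.
Compose with the supernova ejecta shell (u' = 0.591 in the receding galaxy frame): u_1 = (0.591 + 0.975) / (1 + 0.591·0.975) = 1.5660/1.5762 = 0.9935.
Compose with the clump (u' = 0.578 in the supernova ejecta shell frame): u_2 = (0.578 + 0.994) / (1 + 0.578·0.994) = 1.5715/1.5743 = 0.9983.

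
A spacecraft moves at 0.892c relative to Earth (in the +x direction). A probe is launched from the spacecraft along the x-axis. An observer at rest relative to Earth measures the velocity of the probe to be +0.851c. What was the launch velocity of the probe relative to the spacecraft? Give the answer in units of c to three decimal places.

-0.170c

Invert the composition law: u' = (u − v)/(1 − uv/c²).
u' = (0.851 − 0.892) / (1 − (0.851)(0.892)) = -0.0410/0.2409 = -0.1702.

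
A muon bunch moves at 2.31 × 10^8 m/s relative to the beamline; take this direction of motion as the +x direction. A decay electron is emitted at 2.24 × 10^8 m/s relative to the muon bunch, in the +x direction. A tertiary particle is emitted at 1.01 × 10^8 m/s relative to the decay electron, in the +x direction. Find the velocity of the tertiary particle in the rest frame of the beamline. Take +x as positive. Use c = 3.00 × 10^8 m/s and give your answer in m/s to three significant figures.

2.94 × 10^8 m/s

Apply u = (u' + v)/(1 + u'v/c²) successively, working outward toward the beamline.
(Dividing each given speed by c = 3.00 × 10^8 m/s to work in units of c.)
Start: velocity of the muon bunch relative to the beamline = 0.7700c.
Compose with the decay electron (u' = 0.747 in the muon bunch frame): u_1 = (0.747 + 0.770) / (1 + 0.747·0.770) = 1.5167/1.5749 = 0.9630.
Compose with the tertiary particle (u' = 0.337 in the decay electron frame): u_2 = (0.337 + 0.963) / (1 + 0.337·0.963) = 1.2997/1.3242 = 0.9815.
So u = 0.9815 × 3.00 × 10^8 m/s.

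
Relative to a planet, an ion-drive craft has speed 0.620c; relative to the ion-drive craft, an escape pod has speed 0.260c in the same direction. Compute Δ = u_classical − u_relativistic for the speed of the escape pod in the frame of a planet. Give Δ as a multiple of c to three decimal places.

Galilean: u_cl = 0.260 + 0.620 = 0.8800.
Relativistic: u_rel = (0.260 + 0.620) / (1 + 0.260·0.620) = 0.8800/1.1612 = 0.7578.
Δ = 0.8800 − 0.7578 = 0.1222.

Δ = 0.122c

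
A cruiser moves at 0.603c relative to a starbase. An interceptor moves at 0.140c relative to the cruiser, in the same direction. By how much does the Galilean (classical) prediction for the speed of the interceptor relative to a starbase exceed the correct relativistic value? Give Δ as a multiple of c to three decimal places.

Galilean: u_cl = 0.140 + 0.603 = 0.7430.
Relativistic: u_rel = (0.140 + 0.603) / (1 + 0.140·0.603) = 0.7430/1.0844 = 0.6852.
Δ = 0.7430 − 0.6852 = 0.0578.

Δ = 0.058c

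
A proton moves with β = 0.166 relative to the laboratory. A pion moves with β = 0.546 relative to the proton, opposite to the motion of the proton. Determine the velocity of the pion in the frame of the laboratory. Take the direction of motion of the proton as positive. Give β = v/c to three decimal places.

β = -0.418

With v = 0.166 and u' = -0.546 (in units of c),
u = (u' + v)/(1 + u'v/c²):
u = (-0.546 + 0.166) / (1 + (-0.546)·0.166) = -0.3800/0.9094 = -0.4179
(Galilean addition would give -0.380c.)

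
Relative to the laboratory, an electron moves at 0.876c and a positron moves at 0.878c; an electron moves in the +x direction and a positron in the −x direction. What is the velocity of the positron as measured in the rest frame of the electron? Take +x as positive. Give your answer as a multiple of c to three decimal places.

-0.991c

β_A = 0.876, β_B = -0.878.
Transform to A's frame with the inverse velocity-addition law: u' = (u − v)/(1 − uv/c²), taking u = β_B and v = β_A.
u' = (-0.878 − 0.876) / (1 − (0.876)(-0.878)) = -1.7540/1.7691 = -0.9914.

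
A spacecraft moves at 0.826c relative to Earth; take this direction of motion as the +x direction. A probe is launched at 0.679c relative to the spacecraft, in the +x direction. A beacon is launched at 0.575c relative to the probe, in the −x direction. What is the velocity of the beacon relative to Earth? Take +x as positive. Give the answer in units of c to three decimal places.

+0.874c

Apply u = (u' + v)/(1 + u'v/c²) successively, working outward toward Earth.
Start: velocity of the spacecraft relative to Earth = 0.8260c.
Compose with the probe (u' = 0.679 in the spacecraft frame): u_1 = (0.679 + 0.826) / (1 + 0.679·0.826) = 1.5050/1.5609 = 0.9642.
Compose with the beacon (u' = -0.575 in the probe frame): u_2 = (-0.575 + 0.964) / (1 + (-0.575)·0.964) = 0.3892/0.4456 = 0.8735.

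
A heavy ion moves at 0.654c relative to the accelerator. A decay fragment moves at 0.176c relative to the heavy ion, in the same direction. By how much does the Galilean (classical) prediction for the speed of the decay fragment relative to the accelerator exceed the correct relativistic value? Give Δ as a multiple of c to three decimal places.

Galilean: u_cl = 0.176 + 0.654 = 0.8300.
Relativistic: u_rel = (0.176 + 0.654) / (1 + 0.176·0.654) = 0.8300/1.1151 = 0.7443.
Δ = 0.8300 − 0.7443 = 0.0857.

Δ = 0.086c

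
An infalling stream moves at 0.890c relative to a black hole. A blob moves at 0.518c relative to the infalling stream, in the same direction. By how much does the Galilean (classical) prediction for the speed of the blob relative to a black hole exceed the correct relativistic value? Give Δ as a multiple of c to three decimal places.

Galilean: u_cl = 0.518 + 0.890 = 1.4080.
Relativistic: u_rel = (0.518 + 0.890) / (1 + 0.518·0.890) = 1.4080/1.4610 = 0.9637.
Δ = 1.4080 − 0.9637 = 0.4443.
(The classical prediction exceeds c; the relativistic result does not.)

Δ = 0.444c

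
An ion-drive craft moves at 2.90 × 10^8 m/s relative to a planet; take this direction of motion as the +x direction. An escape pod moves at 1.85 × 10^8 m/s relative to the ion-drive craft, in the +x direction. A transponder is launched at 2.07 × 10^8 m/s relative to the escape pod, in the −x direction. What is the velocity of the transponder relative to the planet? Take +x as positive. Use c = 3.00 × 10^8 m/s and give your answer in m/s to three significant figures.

Apply u = (u' + v)/(1 + u'v/c²) successively, working outward toward the planet.
(Dividing each given speed by c = 3.00 × 10^8 m/s to work in units of c.)
Start: velocity of the ion-drive craft relative to the planet = 0.9667c.
Compose with the escape pod (u' = 0.617 in the ion-drive craft frame): u_1 = (0.617 + 0.967) / (1 + 0.617·0.967) = 1.5833/1.5961 = 0.9920.
Compose with the transponder (u' = -0.690 in the escape pod frame): u_2 = (-0.690 + 0.992) / (1 + (-0.690)·0.992) = 0.3020/0.3155 = 0.9571.
So u = 0.9571 × 3.00 × 10^8 m/s.

+2.87 × 10^8 m/s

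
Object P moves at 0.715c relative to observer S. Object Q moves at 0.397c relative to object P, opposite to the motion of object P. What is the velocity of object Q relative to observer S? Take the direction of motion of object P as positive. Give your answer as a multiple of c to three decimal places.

With v = 0.715 and u' = -0.397 (in units of c),
u = (u' + v)/(1 + u'v/c²):
u = (-0.397 + 0.715) / (1 + (-0.397)·0.715) = 0.3180/0.7161 = 0.4440
(Galilean addition would give +0.318c.)

+0.444c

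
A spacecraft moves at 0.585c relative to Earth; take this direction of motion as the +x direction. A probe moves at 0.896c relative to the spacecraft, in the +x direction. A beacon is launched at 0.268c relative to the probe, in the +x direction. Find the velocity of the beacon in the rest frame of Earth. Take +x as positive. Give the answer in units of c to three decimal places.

Apply u = (u' + v)/(1 + u'v/c²) successively, working outward toward Earth.
Start: velocity of the spacecraft relative to Earth = 0.5850c.
Compose with the probe (u' = 0.896 in the spacecraft frame): u_1 = (0.896 + 0.585) / (1 + 0.896·0.585) = 1.4810/1.5242 = 0.9717.
Compose with the beacon (u' = 0.268 in the probe frame): u_2 = (0.268 + 0.972) / (1 + 0.268·0.972) = 1.2397/1.2604 = 0.9836.

0.984c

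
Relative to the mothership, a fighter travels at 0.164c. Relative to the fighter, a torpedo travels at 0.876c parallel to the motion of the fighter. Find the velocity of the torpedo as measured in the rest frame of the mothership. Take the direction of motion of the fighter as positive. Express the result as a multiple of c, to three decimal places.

With v = 0.164 and u' = 0.876 (in units of c),
u = (u' + v)/(1 + u'v/c²):
u = (0.876 + 0.164) / (1 + 0.876·0.164) = 1.0400/1.1437 = 0.9094
(Galilean addition would give +1.040c, exceeding c.)

0.909c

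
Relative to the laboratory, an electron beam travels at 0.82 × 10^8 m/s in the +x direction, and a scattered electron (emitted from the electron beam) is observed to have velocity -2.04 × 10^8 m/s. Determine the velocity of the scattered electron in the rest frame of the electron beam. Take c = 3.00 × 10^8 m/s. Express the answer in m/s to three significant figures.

-2.41 × 10^8 m/s

v = 0.273c, u = -0.680c.
Invert the composition law: u' = (u − v)/(1 − uv/c²).
u' = (-0.680 − 0.273) / (1 − (-0.680)(0.273)) = -0.9533/1.1859 = -0.8039.
u' = -0.8039 × 3.00 × 10^8 m/s.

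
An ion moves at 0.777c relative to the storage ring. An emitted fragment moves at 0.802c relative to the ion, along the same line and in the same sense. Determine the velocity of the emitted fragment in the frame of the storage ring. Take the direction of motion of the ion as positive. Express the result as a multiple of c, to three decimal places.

With v = 0.777 and u' = 0.802 (in units of c),
u = (u' + v)/(1 + u'v/c²):
u = (0.802 + 0.777) / (1 + 0.802·0.777) = 1.5790/1.6232 = 0.9728
(Galilean addition would give +1.579c, exceeding c.)

0.973c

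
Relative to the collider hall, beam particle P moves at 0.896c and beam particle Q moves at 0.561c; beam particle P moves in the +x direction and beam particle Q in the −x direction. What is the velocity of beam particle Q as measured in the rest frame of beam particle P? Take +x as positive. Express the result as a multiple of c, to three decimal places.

β_A = 0.896, β_B = -0.561.
Transform to A's frame with the inverse velocity-addition law: u' = (u − v)/(1 − uv/c²), taking u = β_B and v = β_A.
u' = (-0.561 − 0.896) / (1 − (0.896)(-0.561)) = -1.4570/1.5027 = -0.9696.

-0.970c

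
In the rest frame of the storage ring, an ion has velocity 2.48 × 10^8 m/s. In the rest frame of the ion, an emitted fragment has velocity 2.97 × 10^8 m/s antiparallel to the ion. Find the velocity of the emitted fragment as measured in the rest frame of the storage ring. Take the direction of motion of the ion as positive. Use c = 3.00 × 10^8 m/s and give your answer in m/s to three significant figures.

In units of c (dividing by 3.00 × 10^8 m/s): v = 0.827, u' = -0.990.
u = (u' + v)/(1 + u'v/c²):
u = (-0.990 + 0.827) / (1 + (-0.990)·0.827) = -0.1633/0.1816 = -0.8994
Converting back: u = -0.8994 × 3.00 × 10^8 m/s.

-2.70 × 10^8 m/s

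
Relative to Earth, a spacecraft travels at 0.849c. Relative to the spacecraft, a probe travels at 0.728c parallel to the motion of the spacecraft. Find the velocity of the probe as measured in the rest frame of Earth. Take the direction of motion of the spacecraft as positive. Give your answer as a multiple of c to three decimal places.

0.975c

With v = 0.849 and u' = 0.728 (in units of c),
u = (u' + v)/(1 + u'v/c²):
u = (0.728 + 0.849) / (1 + 0.728·0.849) = 1.5770/1.6181 = 0.9746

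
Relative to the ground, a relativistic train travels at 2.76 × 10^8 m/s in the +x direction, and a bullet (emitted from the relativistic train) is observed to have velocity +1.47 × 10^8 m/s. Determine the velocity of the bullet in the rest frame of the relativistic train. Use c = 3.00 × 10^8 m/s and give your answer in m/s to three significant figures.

-2.35 × 10^8 m/s

v = 0.920c, u = 0.490c.
Invert the composition law: u' = (u − v)/(1 − uv/c²).
u' = (0.490 − 0.920) / (1 − (0.490)(0.920)) = -0.4300/0.5492 = -0.7830.
u' = -0.7830 × 3.00 × 10^8 m/s.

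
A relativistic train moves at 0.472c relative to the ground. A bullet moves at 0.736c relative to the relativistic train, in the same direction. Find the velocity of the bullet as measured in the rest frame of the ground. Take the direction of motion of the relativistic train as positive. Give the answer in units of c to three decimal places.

With v = 0.472 and u' = 0.736 (in units of c),
u = (u' + v)/(1 + u'v/c²):
u = (0.736 + 0.472) / (1 + 0.736·0.472) = 1.2080/1.3474 = 0.8965

0.897c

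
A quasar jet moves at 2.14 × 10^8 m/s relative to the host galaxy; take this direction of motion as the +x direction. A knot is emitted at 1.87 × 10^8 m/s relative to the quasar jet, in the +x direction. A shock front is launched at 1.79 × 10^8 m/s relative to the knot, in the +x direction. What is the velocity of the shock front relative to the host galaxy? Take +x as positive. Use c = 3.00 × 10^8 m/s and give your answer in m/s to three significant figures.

2.94 × 10^8 m/s

Apply u = (u' + v)/(1 + u'v/c²) successively, working outward toward the host galaxy.
(Dividing each given speed by c = 3.00 × 10^8 m/s to work in units of c.)
Start: velocity of the quasar jet relative to the host galaxy = 0.7133c.
Compose with the knot (u' = 0.623 in the quasar jet frame): u_1 = (0.623 + 0.713) / (1 + 0.623·0.713) = 1.3367/1.4446 = 0.9253.
Compose with the shock front (u' = 0.597 in the knot frame): u_2 = (0.597 + 0.925) / (1 + 0.597·0.925) = 1.5219/1.5521 = 0.9806.
So u = 0.9806 × 3.00 × 10^8 m/s.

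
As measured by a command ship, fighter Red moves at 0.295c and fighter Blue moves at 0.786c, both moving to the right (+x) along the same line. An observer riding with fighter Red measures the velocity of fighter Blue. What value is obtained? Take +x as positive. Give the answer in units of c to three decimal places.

+0.639c

β_A = 0.295, β_B = 0.786.
Transform to A's frame with the inverse velocity-addition law: u' = (u − v)/(1 − uv/c²), taking u = β_B and v = β_A.
u' = (0.786 − 0.295) / (1 − (0.295)(0.786)) = 0.4910/0.7681 = 0.6392.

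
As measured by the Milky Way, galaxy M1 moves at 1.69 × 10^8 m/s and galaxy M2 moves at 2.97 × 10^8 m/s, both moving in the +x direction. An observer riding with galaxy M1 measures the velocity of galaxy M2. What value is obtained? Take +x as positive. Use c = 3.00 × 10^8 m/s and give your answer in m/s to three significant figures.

+2.89 × 10^8 m/s

β_A = 0.563, β_B = 0.990 (dividing each by c = 3.00 × 10^8 m/s).
Transform to A's frame with the inverse velocity-addition law: u' = (u − v)/(1 − uv/c²), taking u = β_B and v = β_A.
u' = (0.990 − 0.563) / (1 − (0.563)(0.990)) = 0.4267/0.4423 = 0.9647.
u' = 0.9647 × 3.00 × 10^8 m/s.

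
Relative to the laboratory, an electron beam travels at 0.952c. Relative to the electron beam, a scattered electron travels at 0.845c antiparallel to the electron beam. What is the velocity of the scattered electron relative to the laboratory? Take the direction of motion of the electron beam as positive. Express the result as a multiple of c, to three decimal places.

With v = 0.952 and u' = -0.845 (in units of c),
u = (u' + v)/(1 + u'v/c²):
u = (-0.845 + 0.952) / (1 + (-0.845)·0.952) = 0.1070/0.1956 = 0.5471
(Galilean addition would give +0.107c.)

+0.547c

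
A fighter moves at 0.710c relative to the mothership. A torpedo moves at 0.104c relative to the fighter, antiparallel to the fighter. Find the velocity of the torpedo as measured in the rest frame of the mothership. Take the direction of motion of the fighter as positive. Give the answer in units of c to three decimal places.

With v = 0.710 and u' = -0.104 (in units of c),
u = (u' + v)/(1 + u'v/c²):
u = (-0.104 + 0.710) / (1 + (-0.104)·0.710) = 0.6060/0.9262 = 0.6543

+0.654c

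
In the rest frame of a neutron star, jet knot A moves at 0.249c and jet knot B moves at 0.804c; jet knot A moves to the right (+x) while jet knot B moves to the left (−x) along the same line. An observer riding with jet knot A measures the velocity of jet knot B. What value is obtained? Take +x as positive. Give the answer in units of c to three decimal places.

β_A = 0.249, β_B = -0.804.
Transform to A's frame with the inverse velocity-addition law: u' = (u − v)/(1 − uv/c²), taking u = β_B and v = β_A.
u' = (-0.804 − 0.249) / (1 − (0.249)(-0.804)) = -1.0530/1.2002 = -0.8774.

-0.877c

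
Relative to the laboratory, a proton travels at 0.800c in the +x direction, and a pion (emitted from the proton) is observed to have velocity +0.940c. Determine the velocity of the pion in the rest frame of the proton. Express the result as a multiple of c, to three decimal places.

+0.565c

Invert the composition law: u' = (u − v)/(1 − uv/c²).
u' = (0.940 − 0.800) / (1 − (0.940)(0.800)) = 0.1400/0.2480 = 0.5645.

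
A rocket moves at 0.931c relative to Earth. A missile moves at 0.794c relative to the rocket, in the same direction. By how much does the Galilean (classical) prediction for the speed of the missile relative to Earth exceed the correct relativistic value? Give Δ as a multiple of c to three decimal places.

Δ = 0.733c

Galilean: u_cl = 0.794 + 0.931 = 1.7250.
Relativistic: u_rel = (0.794 + 0.931) / (1 + 0.794·0.931) = 1.7250/1.7392 = 0.9918.
Δ = 1.7250 − 0.9918 = 0.7332.
(The classical prediction exceeds c; the relativistic result does not.)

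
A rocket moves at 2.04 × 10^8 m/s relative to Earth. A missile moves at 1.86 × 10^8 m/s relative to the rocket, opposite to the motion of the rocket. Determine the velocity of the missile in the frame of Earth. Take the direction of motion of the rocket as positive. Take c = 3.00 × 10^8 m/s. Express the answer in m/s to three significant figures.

In units of c (dividing by 3.00 × 10^8 m/s): v = 0.680, u' = -0.620.
u = (u' + v)/(1 + u'v/c²):
u = (-0.620 + 0.680) / (1 + (-0.620)·0.680) = 0.0600/0.5784 = 0.1037
(Galilean addition would give +0.060c.)
Converting back: u = 0.1037 × 3.00 × 10^8 m/s.

+3.11 × 10^7 m/s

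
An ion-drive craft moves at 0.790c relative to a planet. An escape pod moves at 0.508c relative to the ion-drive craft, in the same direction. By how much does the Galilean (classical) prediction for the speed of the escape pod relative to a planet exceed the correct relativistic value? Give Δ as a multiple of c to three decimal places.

Galilean: u_cl = 0.508 + 0.790 = 1.2980.
Relativistic: u_rel = (0.508 + 0.790) / (1 + 0.508·0.790) = 1.2980/1.4013 = 0.9263.
Δ = 1.2980 − 0.9263 = 0.3717.
(The classical prediction exceeds c; the relativistic result does not.)

Δ = 0.372c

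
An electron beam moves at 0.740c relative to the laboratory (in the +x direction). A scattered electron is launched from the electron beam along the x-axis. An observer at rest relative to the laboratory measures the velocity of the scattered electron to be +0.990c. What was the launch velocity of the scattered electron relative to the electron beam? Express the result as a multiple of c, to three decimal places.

Invert the composition law: u' = (u − v)/(1 − uv/c²).
u' = (0.990 − 0.740) / (1 − (0.990)(0.740)) = 0.2500/0.2674 = 0.9349.

+0.935c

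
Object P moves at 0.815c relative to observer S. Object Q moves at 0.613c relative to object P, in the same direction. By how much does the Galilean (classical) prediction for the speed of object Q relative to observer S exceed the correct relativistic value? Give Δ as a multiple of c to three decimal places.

Galilean: u_cl = 0.613 + 0.815 = 1.4280.
Relativistic: u_rel = (0.613 + 0.815) / (1 + 0.613·0.815) = 1.4280/1.4996 = 0.9523.
Δ = 1.4280 − 0.9523 = 0.4757.
(The classical prediction exceeds c; the relativistic result does not.)

Δ = 0.476c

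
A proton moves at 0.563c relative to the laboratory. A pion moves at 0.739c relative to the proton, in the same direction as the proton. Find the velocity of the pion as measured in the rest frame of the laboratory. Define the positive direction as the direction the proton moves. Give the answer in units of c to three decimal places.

With v = 0.563 and u' = 0.739 (in units of c),
u = (u' + v)/(1 + u'v/c²):
u = (0.739 + 0.563) / (1 + 0.739·0.563) = 1.3020/1.4161 = 0.9195
(Galilean addition would give +1.302c, exceeding c.)

0.919c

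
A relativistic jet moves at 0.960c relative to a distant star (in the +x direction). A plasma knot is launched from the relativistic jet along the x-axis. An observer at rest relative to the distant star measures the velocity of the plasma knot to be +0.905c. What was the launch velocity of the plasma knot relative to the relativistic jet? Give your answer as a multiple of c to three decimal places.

Invert the composition law: u' = (u − v)/(1 − uv/c²).
u' = (0.905 − 0.960) / (1 − (0.905)(0.960)) = -0.0550/0.1312 = -0.4192.

-0.419c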